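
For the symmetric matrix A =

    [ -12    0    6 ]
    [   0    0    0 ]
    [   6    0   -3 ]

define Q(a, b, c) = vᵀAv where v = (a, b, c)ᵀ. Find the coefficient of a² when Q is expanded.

-12

The coefficient of a² is the diagonal entry A[1,1] = -12.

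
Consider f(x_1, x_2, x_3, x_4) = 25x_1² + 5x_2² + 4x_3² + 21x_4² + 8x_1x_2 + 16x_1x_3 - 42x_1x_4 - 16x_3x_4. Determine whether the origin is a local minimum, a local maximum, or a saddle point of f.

local minimum

The Hessian at the origin is H = [[50, 8, 16, -42], [8, 10, 0, 0], [16, 0, 8, -16], [-42, 0, -16, 42]].
Row-reducing H symmetrically gives the diagonal entries 50, 218/25, 232/109, 40/29.
Counting signs: 4 positive.
H is positive definite, so the origin is a strict local minimum.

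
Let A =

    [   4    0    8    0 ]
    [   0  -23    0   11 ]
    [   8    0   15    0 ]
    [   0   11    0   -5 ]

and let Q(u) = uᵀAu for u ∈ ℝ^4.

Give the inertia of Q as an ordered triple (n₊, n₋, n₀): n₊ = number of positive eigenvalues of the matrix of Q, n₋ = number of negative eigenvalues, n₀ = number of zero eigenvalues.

(2, 2, 0)

Congruent diagonalization of A (simultaneous row and column reduction) yields pivots 4, -23, -1, 6/23.
So there are 2 positive, 2 negative pivots.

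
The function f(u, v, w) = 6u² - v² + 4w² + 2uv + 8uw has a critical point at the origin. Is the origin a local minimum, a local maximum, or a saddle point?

saddle point

The Hessian at the origin is H = [[12, 2, 8], [2, -2, 0], [8, 0, 8]].
Congruent diagonalization of H (simultaneous row and column reduction) yields pivots 12, -7/3, 24/7.
Counting signs: 2 positive, 1 negative.
H is indefinite, so the origin is a saddle point.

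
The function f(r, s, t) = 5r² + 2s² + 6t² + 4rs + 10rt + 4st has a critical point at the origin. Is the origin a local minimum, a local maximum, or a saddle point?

local minimum

The Hessian at the origin is H = [[10, 4, 10], [4, 4, 4], [10, 4, 12]].
Symmetric row and column elimination reduces H to a congruent diagonal form with pivots 10, 12/5, 2.
Counting signs: 3 positive.
H is positive definite, so the origin is a strict local minimum.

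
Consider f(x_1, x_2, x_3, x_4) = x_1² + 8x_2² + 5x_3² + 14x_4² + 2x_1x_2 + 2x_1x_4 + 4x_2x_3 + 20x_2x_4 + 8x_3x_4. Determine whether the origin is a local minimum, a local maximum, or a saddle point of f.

local minimum

The Hessian at the origin is H = [[2, 2, 0, 2], [2, 16, 4, 20], [0, 4, 10, 8], [2, 20, 8, 28]].
Symmetric row and column elimination reduces H to a congruent diagonal form with pivots 2, 14, 62/7, 60/31.
Counting signs: 4 positive.
H is positive definite, so the origin is a strict local minimum.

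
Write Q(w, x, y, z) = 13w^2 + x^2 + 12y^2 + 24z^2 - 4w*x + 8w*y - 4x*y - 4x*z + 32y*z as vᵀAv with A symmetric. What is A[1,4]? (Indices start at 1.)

The coefficient of w·z in Q is 0. For a symmetric A this equals A[1,4] + A[4,1] = 2·A[1,4].
So A[1,4] = 0/2 = 0.

0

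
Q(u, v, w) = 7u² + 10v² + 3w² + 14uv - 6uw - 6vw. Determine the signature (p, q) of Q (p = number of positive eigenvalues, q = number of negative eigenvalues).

(3, 0)

The symmetric matrix is A = [[7, 7, -3], [7, 10, -3], [-3, -3, 3]].
Congruent diagonalization of A (simultaneous row and column reduction) yields pivots 7, 3, 12/7.
So there are 3 positive pivots.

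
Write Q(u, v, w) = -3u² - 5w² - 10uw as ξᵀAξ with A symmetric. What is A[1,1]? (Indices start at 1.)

The coefficient of u² in Q is -3, and that is exactly A[1,1].

-3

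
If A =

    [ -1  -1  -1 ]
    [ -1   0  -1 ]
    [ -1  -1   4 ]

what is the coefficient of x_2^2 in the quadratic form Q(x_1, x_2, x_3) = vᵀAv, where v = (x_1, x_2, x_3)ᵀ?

0

The coefficient of x_2^2 is the diagonal entry A[2,2] = 0.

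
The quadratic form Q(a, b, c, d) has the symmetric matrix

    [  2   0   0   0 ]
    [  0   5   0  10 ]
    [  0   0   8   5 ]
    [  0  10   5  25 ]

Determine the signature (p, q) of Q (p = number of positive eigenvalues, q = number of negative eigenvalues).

(4, 0)

Row-reducing A symmetrically gives the diagonal entries 2, 5, 8, 15/8.
So there are 4 positive pivots.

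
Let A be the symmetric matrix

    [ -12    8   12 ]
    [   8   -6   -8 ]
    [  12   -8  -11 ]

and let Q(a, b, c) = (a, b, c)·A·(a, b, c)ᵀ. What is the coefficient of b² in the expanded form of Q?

-6

The coefficient of b² is the diagonal entry A[2,2] = -6.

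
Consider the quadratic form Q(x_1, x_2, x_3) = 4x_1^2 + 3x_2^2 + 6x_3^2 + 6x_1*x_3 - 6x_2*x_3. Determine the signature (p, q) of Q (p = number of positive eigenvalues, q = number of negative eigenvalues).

(3, 0)

The symmetric matrix is A = [[4, 0, 3], [0, 3, -3], [3, -3, 6]].
Congruent diagonalization of A (simultaneous row and column reduction) yields pivots 4, 3, 3/4.
Counting signs: 3 positive.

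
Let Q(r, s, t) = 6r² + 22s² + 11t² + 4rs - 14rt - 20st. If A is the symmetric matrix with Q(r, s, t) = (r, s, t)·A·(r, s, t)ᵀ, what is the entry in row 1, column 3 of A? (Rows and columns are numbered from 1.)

-7

The coefficient of r·t in Q is -14. For a symmetric A this equals A[1,3] + A[3,1] = 2·A[1,3].
So A[1,3] = -14/2 = -7.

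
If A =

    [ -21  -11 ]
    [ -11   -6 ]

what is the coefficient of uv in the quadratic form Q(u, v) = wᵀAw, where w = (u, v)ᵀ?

-22

The coefficient of uv is A[1,2] + A[2,1] = 2·(-11) = -22.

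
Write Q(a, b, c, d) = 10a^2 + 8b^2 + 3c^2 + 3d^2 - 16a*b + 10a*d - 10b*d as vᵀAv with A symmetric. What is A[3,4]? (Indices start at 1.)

The coefficient of c·d in Q is 0. For a symmetric A this equals A[3,4] + A[4,3] = 2·A[3,4].
So A[3,4] = 0/2 = 0.

0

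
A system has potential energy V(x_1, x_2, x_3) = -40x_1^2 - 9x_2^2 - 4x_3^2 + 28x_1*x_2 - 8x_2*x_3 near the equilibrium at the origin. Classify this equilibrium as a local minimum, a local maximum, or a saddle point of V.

local maximum

The Hessian at the origin is H = [[-80, 28, 0], [28, -18, -8], [0, -8, -8]].
Applying the same elementary operations to the rows and columns of H produces a congruent diagonal matrix with entries -80, -41/5, -8/41.
That gives 3 negative pivots.
H is negative definite, so the origin is a strict local maximum.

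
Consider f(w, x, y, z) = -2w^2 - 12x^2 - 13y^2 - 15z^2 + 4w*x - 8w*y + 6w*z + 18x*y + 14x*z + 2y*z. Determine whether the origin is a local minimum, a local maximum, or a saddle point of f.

local maximum

The Hessian at the origin is H = [[-4, 4, -8, 6], [4, -24, 18, 14], [-8, 18, -26, 2], [6, 14, 2, -30]].
Congruent diagonalization of H (simultaneous row and column reduction) yields pivots -4, -20, -5, -1.
Counting signs: 4 negative.
H is negative definite, so the origin is a strict local maximum.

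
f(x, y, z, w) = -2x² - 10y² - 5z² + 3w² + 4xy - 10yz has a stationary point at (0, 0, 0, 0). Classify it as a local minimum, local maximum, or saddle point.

The Hessian at the origin is H = [[-4, 4, 0, 0], [4, -20, -10, 0], [0, -10, -10, 0], [0, 0, 0, 6]].
Applying the same elementary operations to the rows and columns of H produces a congruent diagonal matrix with entries -4, -16, -15/4, 6.
That gives 1 positive, 3 negative pivots.
H is indefinite, so the origin is a saddle point.

saddle point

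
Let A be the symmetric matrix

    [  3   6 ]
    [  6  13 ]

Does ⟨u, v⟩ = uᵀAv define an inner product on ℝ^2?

For the 2×2 matrix [[3, 6], [6, 13]]: det = 3·13 − (6)² = 3, trace = 16.
det > 0 so both eigenvalues share the sign of the trace; trace = 16 > 0 ⇒ both positive.
⟨·,·⟩ is an inner product exactly when A is positive definite.

yes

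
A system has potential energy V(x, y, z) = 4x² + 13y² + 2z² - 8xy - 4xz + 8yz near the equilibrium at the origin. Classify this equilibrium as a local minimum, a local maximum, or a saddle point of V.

The Hessian at the origin is H = [[8, -8, -4], [-8, 26, 8], [-4, 8, 4]].
Applying the same elementary operations to the rows and columns of H produces a congruent diagonal matrix with entries 8, 18, 10/9.
So there are 3 positive pivots.
H is positive definite, so the origin is a strict local minimum.

local minimum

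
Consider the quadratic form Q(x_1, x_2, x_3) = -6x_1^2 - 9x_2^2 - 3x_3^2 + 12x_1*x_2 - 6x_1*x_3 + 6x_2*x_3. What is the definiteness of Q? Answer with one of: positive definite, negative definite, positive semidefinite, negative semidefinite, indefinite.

Write A = [[-6, 6, -3], [6, -9, 3], [-3, 3, -3]].
Row-reducing A symmetrically gives the diagonal entries -6, -3, -3/2.
That gives 3 negative pivots.
Hence Q is negative definite.

negative definite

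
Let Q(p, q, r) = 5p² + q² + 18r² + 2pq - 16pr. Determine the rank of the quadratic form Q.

The associated matrix is A = [[5, 1, -8], [1, 1, 0], [-8, 0, 18]].
Congruent diagonalization of A (simultaneous row and column reduction) yields pivots 5, 4/5, 2.
That gives 3 positive pivots.
The rank is the number of nonzero pivots: 3.

3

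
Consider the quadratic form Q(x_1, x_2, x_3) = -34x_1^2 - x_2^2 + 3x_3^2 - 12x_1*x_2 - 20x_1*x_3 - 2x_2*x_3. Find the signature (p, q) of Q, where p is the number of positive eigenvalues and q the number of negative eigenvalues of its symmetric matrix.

The associated matrix is A = [[-34, -6, -10], [-6, -1, -1], [-10, -1, 3]].
Congruent diagonalization of A (simultaneous row and column reduction) yields pivots -34, 1/17, -4.
So there are 1 positive, 2 negative pivots.

(1, 2)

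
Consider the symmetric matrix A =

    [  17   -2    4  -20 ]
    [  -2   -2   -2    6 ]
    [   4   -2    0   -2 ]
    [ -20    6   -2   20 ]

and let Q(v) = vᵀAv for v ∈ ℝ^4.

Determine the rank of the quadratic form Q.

Congruent diagonalization of A (simultaneous row and column reduction) yields pivots 17, -38/17, 2/19, 2.
So there are 3 positive, 1 negative pivots.
The rank is the number of nonzero pivots: 4.

4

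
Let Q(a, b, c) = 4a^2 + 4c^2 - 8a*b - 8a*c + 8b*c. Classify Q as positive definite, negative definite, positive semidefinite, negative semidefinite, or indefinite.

Write A = [[4, -4, -4], [-4, 0, 4], [-4, 4, 4]].
Symmetric row and column elimination reduces A to a congruent diagonal form with pivots 4, -4, 0.
Counting signs: 1 positive, 1 negative, 1 zero.
Hence Q is indefinite.

indefinite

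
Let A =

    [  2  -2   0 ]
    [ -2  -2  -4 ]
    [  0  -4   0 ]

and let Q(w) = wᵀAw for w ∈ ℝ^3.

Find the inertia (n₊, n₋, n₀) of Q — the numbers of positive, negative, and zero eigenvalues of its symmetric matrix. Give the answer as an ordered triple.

(2, 1, 0)

An LDLᵀ factorisation of A has diagonal entries 2, -4, 4.
So there are 2 positive, 1 negative pivots.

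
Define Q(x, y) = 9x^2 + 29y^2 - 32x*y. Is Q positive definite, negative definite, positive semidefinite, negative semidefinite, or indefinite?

The symmetric matrix of Q is A = [[9, -16], [-16, 29]].
Leading principal minors: Δ_1 = 9, Δ_2 = 5.
All leading principal minors are positive, so by Sylvester's criterion Q is positive definite.

positive definite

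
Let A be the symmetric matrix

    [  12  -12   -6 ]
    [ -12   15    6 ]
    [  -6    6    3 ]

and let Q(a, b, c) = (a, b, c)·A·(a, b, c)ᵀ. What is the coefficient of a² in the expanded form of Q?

12

The coefficient of a² is the diagonal entry A[1,1] = 12.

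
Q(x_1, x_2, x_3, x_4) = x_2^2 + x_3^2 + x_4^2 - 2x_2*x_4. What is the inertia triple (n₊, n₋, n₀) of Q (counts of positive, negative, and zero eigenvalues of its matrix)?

(2, 0, 2)

The symmetric matrix is A = [[0, 0, 0, 0], [0, 1, 0, -1], [0, 0, 1, 0], [0, -1, 0, 1]].
Symmetric row and column elimination reduces A to a congruent diagonal form with pivots 0, 1, 1, 0.
Counting signs: 2 positive, 2 zero.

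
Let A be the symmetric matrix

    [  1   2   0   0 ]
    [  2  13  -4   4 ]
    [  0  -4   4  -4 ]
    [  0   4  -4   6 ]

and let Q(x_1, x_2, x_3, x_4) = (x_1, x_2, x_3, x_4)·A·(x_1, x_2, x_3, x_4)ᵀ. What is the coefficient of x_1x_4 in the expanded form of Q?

The coefficient of x_1x_4 is A[1,4] + A[4,1] = 2·0 = 0.

0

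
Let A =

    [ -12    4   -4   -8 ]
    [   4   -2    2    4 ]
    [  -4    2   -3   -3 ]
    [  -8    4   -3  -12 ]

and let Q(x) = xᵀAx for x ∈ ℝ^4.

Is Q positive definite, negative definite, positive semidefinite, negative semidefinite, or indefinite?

negative definite

Leading principal minors: Δ_1 = -12, Δ_2 = 8, Δ_3 = -8, Δ_4 = 24.
The signs alternate starting with Δ_1 < 0, so by Sylvester's criterion Q is negative definite.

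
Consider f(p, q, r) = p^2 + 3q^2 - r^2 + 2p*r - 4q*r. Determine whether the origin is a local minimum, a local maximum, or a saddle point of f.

saddle point

The Hessian at the origin is H = [[2, 0, 2], [0, 6, -4], [2, -4, -2]].
Applying the same elementary operations to the rows and columns of H produces a congruent diagonal matrix with entries 2, 6, -20/3.
Counting signs: 2 positive, 1 negative.
H is indefinite, so the origin is a saddle point.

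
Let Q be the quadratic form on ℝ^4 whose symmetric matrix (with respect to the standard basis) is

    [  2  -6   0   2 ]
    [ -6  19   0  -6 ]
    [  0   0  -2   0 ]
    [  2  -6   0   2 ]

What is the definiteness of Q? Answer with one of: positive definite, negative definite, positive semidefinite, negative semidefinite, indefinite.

indefinite

Applying the same elementary operations to the rows and columns of A produces a congruent diagonal matrix with entries 2, 1, -2, 0.
That gives 2 positive, 1 negative, 1 zero pivots.
Hence Q is indefinite.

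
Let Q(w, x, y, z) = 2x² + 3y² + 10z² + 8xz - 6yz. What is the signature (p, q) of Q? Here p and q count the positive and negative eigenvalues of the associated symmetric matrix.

(2, 1)

The symmetric matrix is A = [[0, 0, 0, 0], [0, 2, 0, 4], [0, 0, 3, -3], [0, 4, -3, 10]].
Congruent diagonalization of A (simultaneous row and column reduction) yields pivots 0, 2, 3, -1.
That gives 2 positive, 1 negative, 1 zero pivots.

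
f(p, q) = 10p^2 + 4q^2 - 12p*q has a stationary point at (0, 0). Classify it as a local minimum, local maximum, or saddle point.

The Hessian at the origin is H = [[20, -12], [-12, 8]].
det H = 20·8 − (-12)² = 16 > 0 and H[1,1] = 20 > 0, so H is positive definite.
Therefore the origin is a local minimum.

local minimum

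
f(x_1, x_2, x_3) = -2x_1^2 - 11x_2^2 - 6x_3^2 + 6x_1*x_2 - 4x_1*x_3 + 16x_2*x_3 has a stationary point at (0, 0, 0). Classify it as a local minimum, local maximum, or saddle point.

local maximum

The Hessian at the origin is H = [[-4, 6, -4], [6, -22, 16], [-4, 16, -12]].
Row-reducing H symmetrically gives the diagonal entries -4, -13, -4/13.
Counting signs: 3 negative.
H is negative definite, so the origin is a strict local maximum.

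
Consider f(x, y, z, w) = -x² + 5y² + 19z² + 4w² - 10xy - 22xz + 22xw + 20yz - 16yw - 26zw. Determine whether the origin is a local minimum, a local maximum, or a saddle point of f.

The Hessian at the origin is H = [[-2, -10, -22, 22], [-10, 10, 20, -16], [-22, 20, 38, -26], [22, -16, -26, 8]].
Row-reducing H symmetrically gives the diagonal entries -2, 60, -5/3, 2/5.
That gives 2 positive, 2 negative pivots.
H is indefinite, so the origin is a saddle point.

saddle point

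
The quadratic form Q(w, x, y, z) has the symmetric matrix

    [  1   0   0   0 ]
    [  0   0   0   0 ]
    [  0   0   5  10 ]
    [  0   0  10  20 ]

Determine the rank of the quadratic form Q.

Symmetric row and column elimination reduces A to a congruent diagonal form with pivots 1, 0, 5, 0.
So there are 2 positive, 2 zero pivots.
The rank is the number of nonzero pivots: 2.

2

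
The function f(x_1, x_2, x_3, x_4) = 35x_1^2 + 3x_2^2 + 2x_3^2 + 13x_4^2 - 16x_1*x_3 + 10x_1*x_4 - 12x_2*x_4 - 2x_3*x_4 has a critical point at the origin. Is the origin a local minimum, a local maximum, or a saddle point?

The Hessian at the origin is H = [[70, 0, -16, 10], [0, 6, 0, -12], [-16, 0, 4, -2], [10, -12, -2, 26]].
Row-reducing H symmetrically gives the diagonal entries 70, 6, 12/35, 1/3.
So there are 4 positive pivots.
H is positive definite, so the origin is a strict local minimum.

local minimum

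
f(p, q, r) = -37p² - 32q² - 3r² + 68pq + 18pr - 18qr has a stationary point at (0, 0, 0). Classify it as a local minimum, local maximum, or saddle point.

local maximum

The Hessian at the origin is H = [[-74, 68, 18], [68, -64, -18], [18, -18, -6]].
Applying the same elementary operations to the rows and columns of H produces a congruent diagonal matrix with entries -74, -56/37, -3/14.
That gives 3 negative pivots.
H is negative definite, so the origin is a strict local maximum.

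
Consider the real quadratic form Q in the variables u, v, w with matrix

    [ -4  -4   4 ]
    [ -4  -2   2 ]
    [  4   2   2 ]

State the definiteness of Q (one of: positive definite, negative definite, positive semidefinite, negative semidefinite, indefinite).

Applying the same elementary operations to the rows and columns of A produces a congruent diagonal matrix with entries -4, 2, 4.
Counting signs: 2 positive, 1 negative.
Hence Q is indefinite.

indefinite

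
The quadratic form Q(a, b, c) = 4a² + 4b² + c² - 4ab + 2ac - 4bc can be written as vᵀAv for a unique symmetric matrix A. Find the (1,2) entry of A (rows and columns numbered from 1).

-2

The coefficient of a·b in Q is -4. For a symmetric A this equals A[1,2] + A[2,1] = 2·A[1,2].
So A[1,2] = -4/2 = -2.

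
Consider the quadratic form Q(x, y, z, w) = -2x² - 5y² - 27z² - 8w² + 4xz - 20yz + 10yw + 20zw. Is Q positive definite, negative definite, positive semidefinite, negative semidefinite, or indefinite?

negative definite

The symmetric matrix of Q is A = [[-2, 0, 2, 0], [0, -5, -10, 5], [2, -10, -27, 10], [0, 5, 10, -8]].
Leading principal minors: Δ_1 = -2, Δ_2 = 10, Δ_3 = -50, Δ_4 = 150.
The signs alternate starting with Δ_1 < 0, so by Sylvester's criterion Q is negative definite.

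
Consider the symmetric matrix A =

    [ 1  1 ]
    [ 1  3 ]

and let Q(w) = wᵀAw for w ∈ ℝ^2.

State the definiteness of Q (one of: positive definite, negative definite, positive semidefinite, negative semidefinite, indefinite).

For the 2×2 matrix [[1, 1], [1, 3]]: det = 1·3 − (1)² = 2, trace = 4.
det > 0 so both eigenvalues share the sign of the trace; trace = 4 > 0 ⇒ both positive.

positive definite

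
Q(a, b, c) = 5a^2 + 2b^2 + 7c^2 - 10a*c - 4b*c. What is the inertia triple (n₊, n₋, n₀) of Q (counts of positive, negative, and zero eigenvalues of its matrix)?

The symmetric matrix is A = [[5, 0, -5], [0, 2, -2], [-5, -2, 7]].
Congruent diagonalization of A (simultaneous row and column reduction) yields pivots 5, 2, 0.
That gives 2 positive, 1 zero pivots.

(2, 0, 1)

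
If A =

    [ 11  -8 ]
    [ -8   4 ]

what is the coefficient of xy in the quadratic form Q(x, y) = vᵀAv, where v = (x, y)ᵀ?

-16

The coefficient of xy is A[1,2] + A[2,1] = 2·(-8) = -16.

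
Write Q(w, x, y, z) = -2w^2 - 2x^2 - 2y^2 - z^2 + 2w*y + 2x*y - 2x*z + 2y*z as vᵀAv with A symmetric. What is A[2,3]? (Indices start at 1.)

The coefficient of x·y in Q is 2. For a symmetric A this equals A[2,3] + A[3,2] = 2·A[2,3].
So A[2,3] = 2/2 = 1.

1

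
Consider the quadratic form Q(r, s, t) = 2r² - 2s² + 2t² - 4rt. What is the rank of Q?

The symmetric matrix is A = [[2, 0, -2], [0, -2, 0], [-2, 0, 2]].
Symmetric row and column elimination reduces A to a congruent diagonal form with pivots 2, -2, 0.
So there are 1 positive, 1 negative, 1 zero pivots.
The rank is the number of nonzero pivots: 2.

2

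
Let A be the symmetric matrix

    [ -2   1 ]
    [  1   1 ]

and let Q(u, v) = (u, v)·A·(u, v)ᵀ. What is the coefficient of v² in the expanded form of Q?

1

The coefficient of v² is the diagonal entry A[2,2] = 1.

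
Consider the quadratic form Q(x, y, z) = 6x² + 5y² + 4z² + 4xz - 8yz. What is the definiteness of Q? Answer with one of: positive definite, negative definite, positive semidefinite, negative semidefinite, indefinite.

The associated matrix is A = [[6, 0, 2], [0, 5, -4], [2, -4, 4]].
An LDLᵀ factorisation of A has diagonal entries 6, 5, 2/15.
So there are 3 positive pivots.
Hence Q is positive definite.

positive definite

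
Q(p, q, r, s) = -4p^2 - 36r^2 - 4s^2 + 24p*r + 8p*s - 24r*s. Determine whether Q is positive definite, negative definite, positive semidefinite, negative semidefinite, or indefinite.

negative semidefinite

The associated matrix is A = [[-4, 0, 12, 4], [0, 0, 0, 0], [12, 0, -36, -12], [4, 0, -12, -4]].
Row-reducing A symmetrically gives the diagonal entries -4, 0, 0, 0.
Counting signs: 1 negative, 3 zero.
Hence Q is negative semidefinite.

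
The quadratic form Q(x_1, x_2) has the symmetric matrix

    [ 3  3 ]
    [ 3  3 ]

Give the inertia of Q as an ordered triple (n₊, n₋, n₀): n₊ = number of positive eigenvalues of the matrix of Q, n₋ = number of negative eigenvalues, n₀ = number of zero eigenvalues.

Symmetric row and column elimination reduces A to a congruent diagonal form with pivots 3, 0.
That gives 1 positive, 1 zero pivots.

(1, 0, 1)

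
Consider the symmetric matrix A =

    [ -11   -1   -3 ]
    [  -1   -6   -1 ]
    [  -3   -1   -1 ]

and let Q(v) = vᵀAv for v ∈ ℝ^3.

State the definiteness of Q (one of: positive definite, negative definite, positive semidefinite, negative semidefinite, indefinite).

negative definite

An LDLᵀ factorisation of A has diagonal entries -11, -65/11, -6/65.
Counting signs: 3 negative.
Hence Q is negative definite.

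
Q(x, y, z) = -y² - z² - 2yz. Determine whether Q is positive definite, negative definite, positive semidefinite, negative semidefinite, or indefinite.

The associated matrix is A = [[0, 0, 0], [0, -1, -1], [0, -1, -1]].
Applying the same elementary operations to the rows and columns of A produces a congruent diagonal matrix with entries 0, -1, 0.
That gives 1 negative, 2 zero pivots.
Hence Q is negative semidefinite.

negative semidefinite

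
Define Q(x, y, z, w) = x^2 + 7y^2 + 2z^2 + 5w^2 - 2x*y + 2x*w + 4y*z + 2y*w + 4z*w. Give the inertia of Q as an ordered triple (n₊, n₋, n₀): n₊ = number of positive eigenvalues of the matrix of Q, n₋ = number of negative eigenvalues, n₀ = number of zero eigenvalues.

(4, 0, 0)

The symmetric matrix is A = [[1, -1, 0, 1], [-1, 7, 2, 1], [0, 2, 2, 2], [1, 1, 2, 5]].
Symmetric row and column elimination reduces A to a congruent diagonal form with pivots 1, 6, 4/3, 2.
Counting signs: 4 positive.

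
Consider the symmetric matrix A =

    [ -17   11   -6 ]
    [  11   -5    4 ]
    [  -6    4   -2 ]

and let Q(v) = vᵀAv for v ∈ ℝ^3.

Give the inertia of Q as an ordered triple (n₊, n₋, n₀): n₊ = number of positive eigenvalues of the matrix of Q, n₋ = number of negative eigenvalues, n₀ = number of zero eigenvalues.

(2, 1, 0)

Applying the same elementary operations to the rows and columns of A produces a congruent diagonal matrix with entries -17, 36/17, 1/9.
Counting signs: 2 positive, 1 negative.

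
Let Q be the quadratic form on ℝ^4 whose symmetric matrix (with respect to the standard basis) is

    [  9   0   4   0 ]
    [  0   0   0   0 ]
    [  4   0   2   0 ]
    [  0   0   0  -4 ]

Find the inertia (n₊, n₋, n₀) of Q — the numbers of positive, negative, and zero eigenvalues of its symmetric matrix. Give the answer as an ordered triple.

(2, 1, 1)

Row-reducing A symmetrically gives the diagonal entries 9, 0, 2/9, -4.
Counting signs: 2 positive, 1 negative, 1 zero.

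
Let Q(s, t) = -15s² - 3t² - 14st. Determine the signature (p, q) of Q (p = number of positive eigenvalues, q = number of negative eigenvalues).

The associated matrix is A = [[-15, -7], [-7, -3]].
Congruent diagonalization of A (simultaneous row and column reduction) yields pivots -15, 4/15.
That gives 1 positive, 1 negative pivots.

(1, 1)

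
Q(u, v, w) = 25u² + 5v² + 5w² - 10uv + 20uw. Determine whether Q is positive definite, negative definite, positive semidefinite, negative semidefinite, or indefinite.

The symmetric matrix is A = [[25, -5, 10], [-5, 5, 0], [10, 0, 5]].
Symmetric row and column elimination reduces A to a congruent diagonal form with pivots 25, 4, 0.
So there are 2 positive, 1 zero pivots.
Hence Q is positive semidefinite.

positive semidefinite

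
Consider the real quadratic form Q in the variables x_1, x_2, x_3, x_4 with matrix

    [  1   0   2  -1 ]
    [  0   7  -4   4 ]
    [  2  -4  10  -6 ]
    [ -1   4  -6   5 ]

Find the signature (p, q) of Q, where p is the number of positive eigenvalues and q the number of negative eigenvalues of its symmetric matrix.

(4, 0)

Congruent diagonalization of A (simultaneous row and column reduction) yields pivots 1, 7, 26/7, 12/13.
That gives 4 positive pivots.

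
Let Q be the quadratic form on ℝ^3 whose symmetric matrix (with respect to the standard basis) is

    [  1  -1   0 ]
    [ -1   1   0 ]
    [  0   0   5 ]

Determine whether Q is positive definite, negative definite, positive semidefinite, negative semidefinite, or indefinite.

Row-reducing A symmetrically gives the diagonal entries 1, 0, 5.
That gives 2 positive, 1 zero pivots.
Hence Q is positive semidefinite.

positive semidefinite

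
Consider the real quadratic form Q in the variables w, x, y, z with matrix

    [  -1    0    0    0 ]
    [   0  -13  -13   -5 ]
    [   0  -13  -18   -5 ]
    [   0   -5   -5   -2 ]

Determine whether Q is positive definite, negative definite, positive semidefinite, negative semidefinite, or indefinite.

Applying the same elementary operations to the rows and columns of A produces a congruent diagonal matrix with entries -1, -13, -5, -1/13.
So there are 4 negative pivots.
Hence Q is negative definite.

negative definite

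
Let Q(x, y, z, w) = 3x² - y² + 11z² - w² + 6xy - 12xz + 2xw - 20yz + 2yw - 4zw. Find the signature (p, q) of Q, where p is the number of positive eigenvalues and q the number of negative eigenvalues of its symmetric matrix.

(2, 2)

The symmetric matrix is A = [[3, 3, -6, 1], [3, -1, -10, 1], [-6, -10, 11, -2], [1, 1, -2, -1]].
Row-reducing A symmetrically gives the diagonal entries 3, -4, 3, -4/3.
That gives 2 positive, 2 negative pivots.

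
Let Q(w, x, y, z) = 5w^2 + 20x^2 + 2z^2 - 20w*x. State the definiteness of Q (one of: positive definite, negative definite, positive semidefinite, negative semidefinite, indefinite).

Write A = [[5, -10, 0, 0], [-10, 20, 0, 0], [0, 0, 0, 0], [0, 0, 0, 2]].
Symmetric row and column elimination reduces A to a congruent diagonal form with pivots 5, 0, 0, 2.
That gives 2 positive, 2 zero pivots.
Hence Q is positive semidefinite.

positive semidefinite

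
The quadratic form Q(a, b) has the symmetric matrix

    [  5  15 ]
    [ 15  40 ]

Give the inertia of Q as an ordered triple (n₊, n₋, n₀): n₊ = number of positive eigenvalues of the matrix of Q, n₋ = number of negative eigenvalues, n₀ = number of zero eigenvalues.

An LDLᵀ factorisation of A has diagonal entries 5, -5.
So there are 1 positive, 1 negative pivots.

(1, 1, 0)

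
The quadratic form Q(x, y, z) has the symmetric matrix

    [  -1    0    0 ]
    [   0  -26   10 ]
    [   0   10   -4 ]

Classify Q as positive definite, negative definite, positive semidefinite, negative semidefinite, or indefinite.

negative definite

Row-reducing A symmetrically gives the diagonal entries -1, -26, -2/13.
Counting signs: 3 negative.
Hence Q is negative definite.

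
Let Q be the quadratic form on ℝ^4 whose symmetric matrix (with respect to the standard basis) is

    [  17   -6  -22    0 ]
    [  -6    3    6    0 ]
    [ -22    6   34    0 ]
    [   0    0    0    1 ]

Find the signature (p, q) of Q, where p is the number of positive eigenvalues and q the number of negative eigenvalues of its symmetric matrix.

(4, 0)

Congruent diagonalization of A (simultaneous row and column reduction) yields pivots 17, 15/17, 2, 1.
That gives 4 positive pivots.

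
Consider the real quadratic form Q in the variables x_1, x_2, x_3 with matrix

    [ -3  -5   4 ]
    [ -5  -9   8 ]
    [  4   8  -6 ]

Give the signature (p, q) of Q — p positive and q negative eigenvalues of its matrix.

Applying the same elementary operations to the rows and columns of A produces a congruent diagonal matrix with entries -3, -2/3, 2.
Counting signs: 1 positive, 2 negative.

(1, 2)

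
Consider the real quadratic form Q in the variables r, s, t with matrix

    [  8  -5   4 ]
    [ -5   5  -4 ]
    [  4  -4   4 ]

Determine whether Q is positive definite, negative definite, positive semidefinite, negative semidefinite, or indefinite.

positive definite

Leading principal minors: Δ_1 = 8, Δ_2 = 15, Δ_3 = 12.
All leading principal minors are positive, so by Sylvester's criterion Q is positive definite.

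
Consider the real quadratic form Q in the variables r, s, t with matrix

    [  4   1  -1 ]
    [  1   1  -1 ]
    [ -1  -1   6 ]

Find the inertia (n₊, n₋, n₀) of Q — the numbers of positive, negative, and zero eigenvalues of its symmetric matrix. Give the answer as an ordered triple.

An LDLᵀ factorisation of A has diagonal entries 4, 3/4, 5.
Counting signs: 3 positive.

(3, 0, 0)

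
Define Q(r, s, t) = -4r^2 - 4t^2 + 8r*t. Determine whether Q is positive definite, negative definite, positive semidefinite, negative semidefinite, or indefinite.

The symmetric matrix is A = [[-4, 0, 4], [0, 0, 0], [4, 0, -4]].
Congruent diagonalization of A (simultaneous row and column reduction) yields pivots -4, 0, 0.
Counting signs: 1 negative, 2 zero.
Hence Q is negative semidefinite.

negative semidefinite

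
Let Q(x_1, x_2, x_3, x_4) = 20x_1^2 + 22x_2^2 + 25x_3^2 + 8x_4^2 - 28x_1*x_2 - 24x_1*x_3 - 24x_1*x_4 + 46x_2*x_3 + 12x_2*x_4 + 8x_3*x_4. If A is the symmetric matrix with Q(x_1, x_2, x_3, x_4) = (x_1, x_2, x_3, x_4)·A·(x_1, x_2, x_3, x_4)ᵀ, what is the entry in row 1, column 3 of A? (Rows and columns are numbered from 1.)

-12

The coefficient of x_1·x_3 in Q is -24. For a symmetric A this equals A[1,3] + A[3,1] = 2·A[1,3].
So A[1,3] = -24/2 = -12.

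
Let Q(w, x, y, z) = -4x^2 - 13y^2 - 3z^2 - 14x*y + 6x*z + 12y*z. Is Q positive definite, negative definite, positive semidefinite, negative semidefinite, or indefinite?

negative semidefinite

Write A = [[0, 0, 0, 0], [0, -4, -7, 3], [0, -7, -13, 6], [0, 3, 6, -3]].
Row-reducing A symmetrically gives the diagonal entries 0, -4, -3/4, 0.
So there are 2 negative, 2 zero pivots.
Hence Q is negative semidefinite.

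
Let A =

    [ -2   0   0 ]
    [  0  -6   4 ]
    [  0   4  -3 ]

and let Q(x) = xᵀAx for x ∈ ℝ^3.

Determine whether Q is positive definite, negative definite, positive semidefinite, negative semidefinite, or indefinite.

Symmetric row and column elimination reduces A to a congruent diagonal form with pivots -2, -6, -1/3.
Counting signs: 3 negative.
Hence Q is negative definite.

negative definite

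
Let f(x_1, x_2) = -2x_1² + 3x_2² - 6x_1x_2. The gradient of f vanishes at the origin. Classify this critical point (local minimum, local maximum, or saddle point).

saddle point

The Hessian at the origin is H = [[-4, -6], [-6, 6]].
det H = -4·6 − (-6)² = -60 < 0, so H is indefinite.
Therefore the origin is a saddle point.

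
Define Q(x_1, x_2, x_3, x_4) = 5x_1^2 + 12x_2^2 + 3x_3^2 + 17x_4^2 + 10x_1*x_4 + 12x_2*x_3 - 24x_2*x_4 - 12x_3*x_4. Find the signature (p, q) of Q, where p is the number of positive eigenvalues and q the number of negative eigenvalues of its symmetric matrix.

Write A = [[5, 0, 0, 5], [0, 12, 6, -12], [0, 6, 3, -6], [5, -12, -6, 17]].
Congruent diagonalization of A (simultaneous row and column reduction) yields pivots 5, 12, 0, 0.
Counting signs: 2 positive, 2 zero.

(2, 0)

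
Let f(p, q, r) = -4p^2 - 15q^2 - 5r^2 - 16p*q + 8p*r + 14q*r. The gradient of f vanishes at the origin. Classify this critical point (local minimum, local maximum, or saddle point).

The Hessian at the origin is H = [[-8, -16, 8], [-16, -30, 14], [8, 14, -10]].
Symmetric row and column elimination reduces H to a congruent diagonal form with pivots -8, 2, -4.
Counting signs: 1 positive, 2 negative.
H is indefinite, so the origin is a saddle point.

saddle point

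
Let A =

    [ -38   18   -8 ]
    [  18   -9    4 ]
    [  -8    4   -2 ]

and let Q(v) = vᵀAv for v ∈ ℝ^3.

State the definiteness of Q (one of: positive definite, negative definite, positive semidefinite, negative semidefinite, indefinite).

Leading principal minors: Δ_1 = -38, Δ_2 = 18, Δ_3 = -4.
The signs alternate starting with Δ_1 < 0, so by Sylvester's criterion Q is negative definite.

negative definite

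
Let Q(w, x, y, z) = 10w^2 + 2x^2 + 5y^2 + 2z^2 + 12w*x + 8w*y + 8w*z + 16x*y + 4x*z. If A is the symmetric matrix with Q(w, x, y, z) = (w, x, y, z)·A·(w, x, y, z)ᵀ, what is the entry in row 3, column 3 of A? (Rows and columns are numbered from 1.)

5

The coefficient of y^2 in Q is 5, and that is exactly A[3,3].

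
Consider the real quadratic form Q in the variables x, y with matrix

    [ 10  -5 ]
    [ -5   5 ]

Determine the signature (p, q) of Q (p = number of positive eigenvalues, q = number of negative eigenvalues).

(2, 0)

Congruent diagonalization of A (simultaneous row and column reduction) yields pivots 10, 5/2.
Counting signs: 2 positive.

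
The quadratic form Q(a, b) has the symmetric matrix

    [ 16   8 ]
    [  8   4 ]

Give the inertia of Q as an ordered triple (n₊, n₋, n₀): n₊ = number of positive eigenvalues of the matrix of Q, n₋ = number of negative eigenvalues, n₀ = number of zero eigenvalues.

(1, 0, 1)

Congruent diagonalization of A (simultaneous row and column reduction) yields pivots 16, 0.
Counting signs: 1 positive, 1 zero.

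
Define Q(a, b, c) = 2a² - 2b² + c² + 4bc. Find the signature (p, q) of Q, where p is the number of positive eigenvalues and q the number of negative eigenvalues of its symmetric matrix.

Write A = [[2, 0, 0], [0, -2, 2], [0, 2, 1]].
An LDLᵀ factorisation of A has diagonal entries 2, -2, 3.
That gives 2 positive, 1 negative pivots.

(2, 1)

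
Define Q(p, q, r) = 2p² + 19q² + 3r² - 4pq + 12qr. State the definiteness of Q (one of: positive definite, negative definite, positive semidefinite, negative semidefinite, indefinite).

positive definite

The symmetric matrix of Q is A = [[2, -2, 0], [-2, 19, 6], [0, 6, 3]].
Leading principal minors: Δ_1 = 2, Δ_2 = 34, Δ_3 = 30.
All leading principal minors are positive, so by Sylvester's criterion Q is positive definite.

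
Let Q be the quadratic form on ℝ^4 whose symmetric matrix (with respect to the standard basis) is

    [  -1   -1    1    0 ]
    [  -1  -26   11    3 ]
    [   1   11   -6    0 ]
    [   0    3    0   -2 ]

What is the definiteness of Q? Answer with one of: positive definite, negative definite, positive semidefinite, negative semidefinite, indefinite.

Row-reducing A symmetrically gives the diagonal entries -1, -25, -1, -1/5.
That gives 4 negative pivots.
Hence Q is negative definite.

negative definite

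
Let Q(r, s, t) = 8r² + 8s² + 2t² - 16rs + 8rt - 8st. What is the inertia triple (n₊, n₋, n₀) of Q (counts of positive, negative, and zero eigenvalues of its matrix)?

Write A = [[8, -8, 4], [-8, 8, -4], [4, -4, 2]].
Congruent diagonalization of A (simultaneous row and column reduction) yields pivots 8, 0, 0.
So there are 1 positive, 2 zero pivots.

(1, 0, 2)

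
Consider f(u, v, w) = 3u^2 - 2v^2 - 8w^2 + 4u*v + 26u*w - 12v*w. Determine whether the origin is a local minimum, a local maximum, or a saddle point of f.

The Hessian at the origin is H = [[6, 4, 26], [4, -4, -12], [26, -12, -16]].
Row-reducing H symmetrically gives the diagonal entries 6, -20/3, 2/5.
That gives 2 positive, 1 negative pivots.
H is indefinite, so the origin is a saddle point.

saddle point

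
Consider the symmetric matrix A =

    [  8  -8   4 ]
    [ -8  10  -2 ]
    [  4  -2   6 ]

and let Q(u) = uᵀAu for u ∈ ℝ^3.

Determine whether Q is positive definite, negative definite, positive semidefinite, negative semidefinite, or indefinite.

Leading principal minors: Δ_1 = 8, Δ_2 = 16, Δ_3 = 32.
All leading principal minors are positive, so by Sylvester's criterion Q is positive definite.

positive definite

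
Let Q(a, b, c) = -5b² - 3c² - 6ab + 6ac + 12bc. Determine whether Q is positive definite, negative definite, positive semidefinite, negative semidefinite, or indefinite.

indefinite

The symmetric matrix is A = [[0, -3, 3], [-3, -5, 6], [3, 6, -3]].
A is congruent to a diagonal matrix with 2 positive, 1 negative and 0 zero entries, so Q is indefinite.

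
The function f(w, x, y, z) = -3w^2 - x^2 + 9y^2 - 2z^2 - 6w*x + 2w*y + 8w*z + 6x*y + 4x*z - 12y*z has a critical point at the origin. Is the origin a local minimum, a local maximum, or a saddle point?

The Hessian at the origin is H = [[-6, -6, 2, 8], [-6, -2, 6, 4], [2, 6, 18, -12], [8, 4, -12, -4]].
Row-reducing H symmetrically gives the diagonal entries -6, 4, 44/3, 8/11.
Counting signs: 3 positive, 1 negative.
H is indefinite, so the origin is a saddle point.

saddle point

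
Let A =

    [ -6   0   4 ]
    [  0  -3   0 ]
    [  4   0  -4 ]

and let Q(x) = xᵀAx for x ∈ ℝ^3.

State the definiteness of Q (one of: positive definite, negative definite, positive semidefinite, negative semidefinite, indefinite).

negative definite

Symmetric row and column elimination reduces A to a congruent diagonal form with pivots -6, -3, -4/3.
That gives 3 negative pivots.
Hence Q is negative definite.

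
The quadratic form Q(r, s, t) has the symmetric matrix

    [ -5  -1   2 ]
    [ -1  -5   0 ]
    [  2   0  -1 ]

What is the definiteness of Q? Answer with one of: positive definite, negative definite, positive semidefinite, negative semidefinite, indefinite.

Congruent diagonalization of A (simultaneous row and column reduction) yields pivots -5, -24/5, -1/6.
Counting signs: 3 negative.
Hence Q is negative definite.

negative definite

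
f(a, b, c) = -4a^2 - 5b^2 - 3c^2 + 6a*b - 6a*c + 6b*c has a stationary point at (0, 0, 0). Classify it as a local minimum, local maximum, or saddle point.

The Hessian at the origin is H = [[-8, 6, -6], [6, -10, 6], [-6, 6, -6]].
An LDLᵀ factorisation of H has diagonal entries -8, -11/2, -12/11.
So there are 3 negative pivots.
H is negative definite, so the origin is a strict local maximum.

local maximum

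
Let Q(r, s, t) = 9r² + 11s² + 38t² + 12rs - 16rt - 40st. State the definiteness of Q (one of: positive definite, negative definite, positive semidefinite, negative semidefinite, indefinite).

The symmetric matrix of Q is A = [[9, 6, -8], [6, 11, -20], [-8, -20, 38]].
Leading principal minors: Δ_1 = 9, Δ_2 = 63, Δ_3 = 10.
All leading principal minors are positive, so by Sylvester's criterion Q is positive definite.

positive definite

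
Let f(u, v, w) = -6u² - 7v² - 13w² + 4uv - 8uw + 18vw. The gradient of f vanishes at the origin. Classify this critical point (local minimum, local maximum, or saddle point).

local maximum

The Hessian at the origin is H = [[-12, 4, -8], [4, -14, 18], [-8, 18, -26]].
Applying the same elementary operations to the rows and columns of H produces a congruent diagonal matrix with entries -12, -38/3, -40/19.
So there are 3 negative pivots.
H is negative definite, so the origin is a strict local maximum.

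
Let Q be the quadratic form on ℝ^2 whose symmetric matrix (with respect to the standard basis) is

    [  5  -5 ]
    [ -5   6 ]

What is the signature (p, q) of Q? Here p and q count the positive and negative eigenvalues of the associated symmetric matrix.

(2, 0)

An LDLᵀ factorisation of A has diagonal entries 5, 1.
That gives 2 positive pivots.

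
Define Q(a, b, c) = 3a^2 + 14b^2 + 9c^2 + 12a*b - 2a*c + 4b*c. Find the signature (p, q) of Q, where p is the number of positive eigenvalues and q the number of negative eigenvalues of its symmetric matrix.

(3, 0)

Write A = [[3, 6, -1], [6, 14, 2], [-1, 2, 9]].
Row-reducing A symmetrically gives the diagonal entries 3, 2, 2/3.
So there are 3 positive pivots.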